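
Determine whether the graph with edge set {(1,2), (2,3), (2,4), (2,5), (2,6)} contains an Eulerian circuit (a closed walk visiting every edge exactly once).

Step 1: Find the degree of each vertex:
  deg(1) = 1
  deg(2) = 5
  deg(3) = 1
  deg(4) = 1
  deg(5) = 1
  deg(6) = 1

Step 2: Count vertices with odd degree:
  Odd-degree vertices: 1, 2, 3, 4, 5, 6 (6 total)

Step 3: Apply Euler's theorem:
  - Eulerian circuit exists iff graph is connected and all vertices have even degree
  - Eulerian path exists iff graph is connected and has 0 or 2 odd-degree vertices

Graph has 6 odd-degree vertices (need 0 or 2).
Neither Eulerian path nor Eulerian circuit exists.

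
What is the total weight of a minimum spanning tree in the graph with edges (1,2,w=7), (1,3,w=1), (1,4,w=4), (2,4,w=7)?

Apply Kruskal's algorithm (sort edges by weight, add if no cycle):

Sorted edges by weight:
  (1,3) w=1
  (1,4) w=4
  (1,2) w=7
  (2,4) w=7

Add edge (1,3) w=1 -- no cycle. Running total: 1
Add edge (1,4) w=4 -- no cycle. Running total: 5
Add edge (1,2) w=7 -- no cycle. Running total: 12

MST edges: (1,3,w=1), (1,4,w=4), (1,2,w=7)
Total MST weight: 1 + 4 + 7 = 12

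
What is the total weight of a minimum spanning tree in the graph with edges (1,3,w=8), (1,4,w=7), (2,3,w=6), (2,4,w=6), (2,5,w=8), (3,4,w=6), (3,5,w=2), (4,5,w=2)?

Apply Kruskal's algorithm (sort edges by weight, add if no cycle):

Sorted edges by weight:
  (3,5) w=2
  (4,5) w=2
  (2,4) w=6
  (2,3) w=6
  (3,4) w=6
  (1,4) w=7
  (1,3) w=8
  (2,5) w=8

Add edge (3,5) w=2 -- no cycle. Running total: 2
Add edge (4,5) w=2 -- no cycle. Running total: 4
Add edge (2,4) w=6 -- no cycle. Running total: 10
Skip edge (2,3) w=6 -- would create cycle
Skip edge (3,4) w=6 -- would create cycle
Add edge (1,4) w=7 -- no cycle. Running total: 17

MST edges: (3,5,w=2), (4,5,w=2), (2,4,w=6), (1,4,w=7)
Total MST weight: 2 + 2 + 6 + 7 = 17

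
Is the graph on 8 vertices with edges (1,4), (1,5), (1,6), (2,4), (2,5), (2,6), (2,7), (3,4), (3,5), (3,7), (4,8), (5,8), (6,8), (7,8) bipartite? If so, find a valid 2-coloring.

Step 1: Attempt 2-coloring using BFS:
  Start at vertex 1, assign color 0
  Color vertex 4 with color 1 (neighbor of 1)
  Color vertex 5 with color 1 (neighbor of 1)
  Color vertex 6 with color 1 (neighbor of 1)
  Color vertex 2 with color 0 (neighbor of 4)
  Color vertex 3 with color 0 (neighbor of 4)
  Color vertex 8 with color 0 (neighbor of 4)
  Color vertex 7 with color 1 (neighbor of 2)

Step 2: 2-coloring succeeded. No conflicts found.
  Set A (color 0): {1, 2, 3, 8}
  Set B (color 1): {4, 5, 6, 7}

The graph is bipartite with partition {1, 2, 3, 8}, {4, 5, 6, 7}.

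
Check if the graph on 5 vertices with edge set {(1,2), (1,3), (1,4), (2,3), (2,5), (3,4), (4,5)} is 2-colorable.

Step 1: Attempt 2-coloring using BFS:
  Start at vertex 1, assign color 0
  Color vertex 2 with color 1 (neighbor of 1)
  Color vertex 3 with color 1 (neighbor of 1)
  Color vertex 4 with color 1 (neighbor of 1)

Step 2: Conflict found! Vertices 2 and 3 are adjacent but have the same color.
This means the graph contains an odd cycle.

The graph is NOT bipartite.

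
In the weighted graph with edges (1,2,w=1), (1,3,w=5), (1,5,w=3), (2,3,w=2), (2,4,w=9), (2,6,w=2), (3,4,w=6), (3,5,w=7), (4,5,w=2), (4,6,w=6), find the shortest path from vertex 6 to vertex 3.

Step 1: Build adjacency list with weights:
  1: 2(w=1), 3(w=5), 5(w=3)
  2: 1(w=1), 3(w=2), 4(w=9), 6(w=2)
  3: 1(w=5), 2(w=2), 4(w=6), 5(w=7)
  4: 2(w=9), 3(w=6), 5(w=2), 6(w=6)
  5: 1(w=3), 3(w=7), 4(w=2)
  6: 2(w=2), 4(w=6)

Step 2: Apply Dijkstra's algorithm from vertex 6:
  Visit vertex 6 (distance=0)
    Update dist[2] = 2
    Update dist[4] = 6
  Visit vertex 2 (distance=2)
    Update dist[1] = 3
    Update dist[3] = 4
  Visit vertex 1 (distance=3)
    Update dist[5] = 6
  Visit vertex 3 (distance=4)

Step 3: Shortest path: 6 -> 2 -> 3
Total weight: 2 + 2 = 4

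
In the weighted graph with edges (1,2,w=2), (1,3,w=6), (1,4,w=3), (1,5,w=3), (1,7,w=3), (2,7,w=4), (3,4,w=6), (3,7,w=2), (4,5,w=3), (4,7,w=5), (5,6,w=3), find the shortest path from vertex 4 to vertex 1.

Step 1: Build adjacency list with weights:
  1: 2(w=2), 3(w=6), 4(w=3), 5(w=3), 7(w=3)
  2: 1(w=2), 7(w=4)
  3: 1(w=6), 4(w=6), 7(w=2)
  4: 1(w=3), 3(w=6), 5(w=3), 7(w=5)
  5: 1(w=3), 4(w=3), 6(w=3)
  6: 5(w=3)
  7: 1(w=3), 2(w=4), 3(w=2), 4(w=5)

Step 2: Apply Dijkstra's algorithm from vertex 4:
  Visit vertex 4 (distance=0)
    Update dist[1] = 3
    Update dist[3] = 6
    Update dist[5] = 3
    Update dist[7] = 5
  Visit vertex 1 (distance=3)
    Update dist[2] = 5

Step 3: Shortest path: 4 -> 1
Total weight: 3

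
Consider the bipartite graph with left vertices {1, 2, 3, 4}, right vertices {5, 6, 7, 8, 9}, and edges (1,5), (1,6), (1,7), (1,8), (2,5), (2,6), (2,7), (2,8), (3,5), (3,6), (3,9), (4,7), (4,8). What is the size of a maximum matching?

Step 1: List the neighbors of each left vertex:
  1: 5, 6, 7, 8
  2: 5, 6, 7, 8
  3: 5, 6, 9
  4: 7, 8

Step 2: Greedily match left vertices, then look for augmenting paths:
  Match 1 -- 5
  Match 2 -- 6
  Match 3 -- 9
  Match 4 -- 7
  No augmenting path remains.

Step 3: Verify this is maximum:
  Matching size 4 = min(|L|, |R|) = min(4, 5), which is an upper bound, so this matching is maximum.

Maximum matching: {(1,5), (2,6), (3,9), (4,7)}
Size: 4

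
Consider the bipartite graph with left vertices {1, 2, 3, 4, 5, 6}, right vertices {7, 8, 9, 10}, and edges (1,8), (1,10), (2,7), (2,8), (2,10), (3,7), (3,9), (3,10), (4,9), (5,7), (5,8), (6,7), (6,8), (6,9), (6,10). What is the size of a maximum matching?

Step 1: List the neighbors of each left vertex:
  1: 8, 10
  2: 7, 8, 10
  3: 7, 9, 10
  4: 9
  5: 7, 8
  6: 7, 8, 9, 10

Step 2: Greedily match left vertices, then look for augmenting paths:
  Match 1 -- 8
  Match 2 -- 7
  Match 3 -- 9
  Match 6 -- 10
  No augmenting path remains.

Step 3: Verify this is maximum:
  Matching size 4 = min(|L|, |R|) = min(6, 4), which is an upper bound, so this matching is maximum.

Maximum matching: {(1,8), (2,7), (3,9), (6,10)}
Size: 4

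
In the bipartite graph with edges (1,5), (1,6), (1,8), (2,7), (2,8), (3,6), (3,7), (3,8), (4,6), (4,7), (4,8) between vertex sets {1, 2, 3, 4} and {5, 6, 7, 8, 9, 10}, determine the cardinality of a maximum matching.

Step 1: List the neighbors of each left vertex:
  1: 5, 6, 8
  2: 7, 8
  3: 6, 7, 8
  4: 6, 7, 8

Step 2: Greedily match left vertices, then look for augmenting paths:
  Match 1 -- 5
  Match 2 -- 7
  Match 3 -- 6
  Match 4 -- 8
  No augmenting path remains.

Step 3: Verify this is maximum:
  Matching size 4 = min(|L|, |R|) = min(4, 6), which is an upper bound, so this matching is maximum.

Maximum matching: {(1,5), (2,7), (3,6), (4,8)}
Size: 4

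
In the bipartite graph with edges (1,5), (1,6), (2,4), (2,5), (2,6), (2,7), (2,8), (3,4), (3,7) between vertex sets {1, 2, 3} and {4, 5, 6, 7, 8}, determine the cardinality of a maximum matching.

Step 1: List the neighbors of each left vertex:
  1: 5, 6
  2: 4, 5, 6, 7, 8
  3: 4, 7

Step 2: Greedily match left vertices, then look for augmenting paths:
  Match 1 -- 5
  Match 2 -- 4
  Match 3 -- 7
  No augmenting path remains.

Step 3: Verify this is maximum:
  Matching size 3 = min(|L|, |R|) = min(3, 5), which is an upper bound, so this matching is maximum.

Maximum matching: {(1,5), (2,4), (3,7)}
Size: 3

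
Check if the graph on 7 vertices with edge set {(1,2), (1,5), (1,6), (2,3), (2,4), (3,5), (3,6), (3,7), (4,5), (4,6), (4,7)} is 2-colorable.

Step 1: Attempt 2-coloring using BFS:
  Start at vertex 1, assign color 0
  Color vertex 2 with color 1 (neighbor of 1)
  Color vertex 5 with color 1 (neighbor of 1)
  Color vertex 6 with color 1 (neighbor of 1)
  Color vertex 3 with color 0 (neighbor of 2)
  Color vertex 4 with color 0 (neighbor of 2)
  Color vertex 7 with color 1 (neighbor of 3)

Step 2: 2-coloring succeeded. No conflicts found.
  Set A (color 0): {1, 3, 4}
  Set B (color 1): {2, 5, 6, 7}

The graph is bipartite with partition {1, 3, 4}, {2, 5, 6, 7}.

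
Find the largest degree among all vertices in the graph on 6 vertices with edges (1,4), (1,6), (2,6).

Step 1: Count edges incident to each vertex:
  deg(1) = 2 (neighbors: 4, 6)
  deg(2) = 1 (neighbors: 6)
  deg(3) = 0 (neighbors: none)
  deg(4) = 1 (neighbors: 1)
  deg(5) = 0 (neighbors: none)
  deg(6) = 2 (neighbors: 1, 2)

Step 2: Find maximum:
  max(2, 1, 0, 1, 0, 2) = 2 (vertex 1)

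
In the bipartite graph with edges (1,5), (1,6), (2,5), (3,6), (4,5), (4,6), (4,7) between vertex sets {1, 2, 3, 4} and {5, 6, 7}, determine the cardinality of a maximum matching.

Step 1: List the neighbors of each left vertex:
  1: 5, 6
  2: 5
  3: 6
  4: 5, 6, 7

Step 2: Greedily match left vertices, then look for augmenting paths:
  Match 1 -- 5
  Match 3 -- 6
  Match 4 -- 7
  No augmenting path remains.

Step 3: Verify this is maximum:
  Matching size 3 = min(|L|, |R|) = min(4, 3), which is an upper bound, so this matching is maximum.

Maximum matching: {(1,5), (3,6), (4,7)}
Size: 3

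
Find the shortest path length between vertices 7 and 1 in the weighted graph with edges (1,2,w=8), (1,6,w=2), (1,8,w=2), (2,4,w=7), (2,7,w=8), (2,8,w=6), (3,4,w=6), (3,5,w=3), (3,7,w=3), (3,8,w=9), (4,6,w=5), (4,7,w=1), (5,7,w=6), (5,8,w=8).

Step 1: Build adjacency list with weights:
  1: 2(w=8), 6(w=2), 8(w=2)
  2: 1(w=8), 4(w=7), 7(w=8), 8(w=6)
  3: 4(w=6), 5(w=3), 7(w=3), 8(w=9)
  4: 2(w=7), 3(w=6), 6(w=5), 7(w=1)
  5: 3(w=3), 7(w=6), 8(w=8)
  6: 1(w=2), 4(w=5)
  7: 2(w=8), 3(w=3), 4(w=1), 5(w=6)
  8: 1(w=2), 2(w=6), 3(w=9), 5(w=8)

Step 2: Apply Dijkstra's algorithm from vertex 7:
  Visit vertex 7 (distance=0)
    Update dist[2] = 8
    Update dist[3] = 3
    Update dist[4] = 1
    Update dist[5] = 6
  Visit vertex 4 (distance=1)
    Update dist[6] = 6
  Visit vertex 3 (distance=3)
    Update dist[8] = 12
  Visit vertex 5 (distance=6)
  Visit vertex 6 (distance=6)
    Update dist[1] = 8
  Visit vertex 1 (distance=8)
    Update dist[8] = 10

Step 3: Shortest path: 7 -> 4 -> 6 -> 1
Total weight: 1 + 5 + 2 = 8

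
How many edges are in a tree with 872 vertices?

A tree on n vertices always has exactly n - 1 edges.
For n = 872: edges = 872 - 1 = 871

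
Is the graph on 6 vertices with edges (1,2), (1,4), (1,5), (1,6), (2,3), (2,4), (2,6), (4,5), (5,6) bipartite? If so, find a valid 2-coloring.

Step 1: Attempt 2-coloring using BFS:
  Start at vertex 1, assign color 0
  Color vertex 2 with color 1 (neighbor of 1)
  Color vertex 4 with color 1 (neighbor of 1)
  Color vertex 5 with color 1 (neighbor of 1)
  Color vertex 6 with color 1 (neighbor of 1)
  Color vertex 3 with color 0 (neighbor of 2)

Step 2: Conflict found! Vertices 2 and 4 are adjacent but have the same color.
This means the graph contains an odd cycle.

The graph is NOT bipartite.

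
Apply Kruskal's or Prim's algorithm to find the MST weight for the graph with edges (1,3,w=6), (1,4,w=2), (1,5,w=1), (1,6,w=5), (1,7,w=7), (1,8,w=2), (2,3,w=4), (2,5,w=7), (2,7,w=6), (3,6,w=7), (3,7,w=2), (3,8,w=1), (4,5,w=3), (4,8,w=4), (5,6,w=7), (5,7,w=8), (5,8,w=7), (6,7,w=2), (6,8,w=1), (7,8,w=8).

Apply Kruskal's algorithm (sort edges by weight, add if no cycle):

Sorted edges by weight:
  (1,5) w=1
  (3,8) w=1
  (6,8) w=1
  (1,8) w=2
  (1,4) w=2
  (3,7) w=2
  (6,7) w=2
  (4,5) w=3
  (2,3) w=4
  (4,8) w=4
  (1,6) w=5
  (1,3) w=6
  (2,7) w=6
  (1,7) w=7
  (2,5) w=7
  (3,6) w=7
  (5,8) w=7
  (5,6) w=7
  (5,7) w=8
  (7,8) w=8

Add edge (1,5) w=1 -- no cycle. Running total: 1
Add edge (3,8) w=1 -- no cycle. Running total: 2
Add edge (6,8) w=1 -- no cycle. Running total: 3
Add edge (1,8) w=2 -- no cycle. Running total: 5
Add edge (1,4) w=2 -- no cycle. Running total: 7
Add edge (3,7) w=2 -- no cycle. Running total: 9
Skip edge (6,7) w=2 -- would create cycle
Skip edge (4,5) w=3 -- would create cycle
Add edge (2,3) w=4 -- no cycle. Running total: 13

MST edges: (1,5,w=1), (3,8,w=1), (6,8,w=1), (1,8,w=2), (1,4,w=2), (3,7,w=2), (2,3,w=4)
Total MST weight: 1 + 1 + 1 + 2 + 2 + 2 + 4 = 13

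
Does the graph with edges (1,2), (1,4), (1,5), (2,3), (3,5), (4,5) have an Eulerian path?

Step 1: Find the degree of each vertex:
  deg(1) = 3
  deg(2) = 2
  deg(3) = 2
  deg(4) = 2
  deg(5) = 3

Step 2: Count vertices with odd degree:
  Odd-degree vertices: 1, 5 (2 total)

Step 3: Apply Euler's theorem:
  - Eulerian circuit exists iff graph is connected and all vertices have even degree
  - Eulerian path exists iff graph is connected and has 0 or 2 odd-degree vertices

Graph is connected with exactly 2 odd-degree vertices (1, 5).
Eulerian path exists (starting and ending at the odd-degree vertices), but no Eulerian circuit.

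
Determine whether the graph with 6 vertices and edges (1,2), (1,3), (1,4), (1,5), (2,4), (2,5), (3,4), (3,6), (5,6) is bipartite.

Step 1: Attempt 2-coloring using BFS:
  Start at vertex 1, assign color 0
  Color vertex 2 with color 1 (neighbor of 1)
  Color vertex 3 with color 1 (neighbor of 1)
  Color vertex 4 with color 1 (neighbor of 1)
  Color vertex 5 with color 1 (neighbor of 1)

Step 2: Conflict found! Vertices 2 and 4 are adjacent but have the same color.
This means the graph contains an odd cycle.

The graph is NOT bipartite.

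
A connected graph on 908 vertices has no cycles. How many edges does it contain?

A tree on n vertices always has exactly n - 1 edges.
For n = 908: edges = 908 - 1 = 907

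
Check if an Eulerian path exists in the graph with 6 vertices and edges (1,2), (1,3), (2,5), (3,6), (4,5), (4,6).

Step 1: Find the degree of each vertex:
  deg(1) = 2
  deg(2) = 2
  deg(3) = 2
  deg(4) = 2
  deg(5) = 2
  deg(6) = 2

Step 2: Count vertices with odd degree:
  All vertices have even degree (0 odd-degree vertices)

Step 3: Apply Euler's theorem:
  - Eulerian circuit exists iff graph is connected and all vertices have even degree
  - Eulerian path exists iff graph is connected and has 0 or 2 odd-degree vertices

Graph is connected with 0 odd-degree vertices.
Both Eulerian circuit and Eulerian path exist.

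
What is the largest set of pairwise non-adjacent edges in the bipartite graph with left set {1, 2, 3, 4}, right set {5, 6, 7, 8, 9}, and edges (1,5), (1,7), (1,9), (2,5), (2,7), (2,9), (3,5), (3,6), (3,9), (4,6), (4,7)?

Step 1: List the neighbors of each left vertex:
  1: 5, 7, 9
  2: 5, 7, 9
  3: 5, 6, 9
  4: 6, 7

Step 2: Greedily match left vertices, then look for augmenting paths:
  Match 1 -- 5
  Match 2 -- 7
  Match 3 -- 9
  Match 4 -- 6
  No augmenting path remains.

Step 3: Verify this is maximum:
  Matching size 4 = min(|L|, |R|) = min(4, 5), which is an upper bound, so this matching is maximum.

Maximum matching: {(1,5), (2,7), (3,9), (4,6)}
Size: 4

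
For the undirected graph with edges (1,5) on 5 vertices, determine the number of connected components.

Step 1: Build adjacency list from edges:
  1: 5
  2: (none)
  3: (none)
  4: (none)
  5: 1

Step 2: Run BFS/DFS from vertex 1:
  Visited: {1, 5}
  Reached 2 of 5 vertices

Step 3: Only 2 of 5 vertices reached. Graph is disconnected.
Connected components: {1, 5}, {2}, {3}, {4}
Number of connected components: 4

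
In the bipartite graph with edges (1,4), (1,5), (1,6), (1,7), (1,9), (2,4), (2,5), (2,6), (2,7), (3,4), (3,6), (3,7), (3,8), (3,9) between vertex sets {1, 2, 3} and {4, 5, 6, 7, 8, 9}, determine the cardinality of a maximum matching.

Step 1: List the neighbors of each left vertex:
  1: 4, 5, 6, 7, 9
  2: 4, 5, 6, 7
  3: 4, 6, 7, 8, 9

Step 2: Greedily match left vertices, then look for augmenting paths:
  Match 1 -- 4
  Match 2 -- 5
  Match 3 -- 6
  No augmenting path remains.

Step 3: Verify this is maximum:
  Matching size 3 = min(|L|, |R|) = min(3, 6), which is an upper bound, so this matching is maximum.

Maximum matching: {(1,4), (2,5), (3,6)}
Size: 3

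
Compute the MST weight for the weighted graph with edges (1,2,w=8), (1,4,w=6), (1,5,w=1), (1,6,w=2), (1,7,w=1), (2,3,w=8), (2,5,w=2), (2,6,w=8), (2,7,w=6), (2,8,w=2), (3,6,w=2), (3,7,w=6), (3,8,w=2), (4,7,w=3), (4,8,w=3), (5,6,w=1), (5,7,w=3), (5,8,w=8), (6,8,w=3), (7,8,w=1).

Apply Kruskal's algorithm (sort edges by weight, add if no cycle):

Sorted edges by weight:
  (1,5) w=1
  (1,7) w=1
  (5,6) w=1
  (7,8) w=1
  (1,6) w=2
  (2,5) w=2
  (2,8) w=2
  (3,6) w=2
  (3,8) w=2
  (4,7) w=3
  (4,8) w=3
  (5,7) w=3
  (6,8) w=3
  (1,4) w=6
  (2,7) w=6
  (3,7) w=6
  (1,2) w=8
  (2,3) w=8
  (2,6) w=8
  (5,8) w=8

Add edge (1,5) w=1 -- no cycle. Running total: 1
Add edge (1,7) w=1 -- no cycle. Running total: 2
Add edge (5,6) w=1 -- no cycle. Running total: 3
Add edge (7,8) w=1 -- no cycle. Running total: 4
Skip edge (1,6) w=2 -- would create cycle
Add edge (2,5) w=2 -- no cycle. Running total: 6
Skip edge (2,8) w=2 -- would create cycle
Add edge (3,6) w=2 -- no cycle. Running total: 8
Skip edge (3,8) w=2 -- would create cycle
Add edge (4,7) w=3 -- no cycle. Running total: 11

MST edges: (1,5,w=1), (1,7,w=1), (5,6,w=1), (7,8,w=1), (2,5,w=2), (3,6,w=2), (4,7,w=3)
Total MST weight: 1 + 1 + 1 + 1 + 2 + 2 + 3 = 11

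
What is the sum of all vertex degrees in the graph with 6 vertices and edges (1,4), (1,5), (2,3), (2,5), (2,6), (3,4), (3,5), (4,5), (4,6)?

Step 1: Count edges incident to each vertex:
  deg(1) = 2 (neighbors: 4, 5)
  deg(2) = 3 (neighbors: 3, 5, 6)
  deg(3) = 3 (neighbors: 2, 4, 5)
  deg(4) = 4 (neighbors: 1, 3, 5, 6)
  deg(5) = 4 (neighbors: 1, 2, 3, 4)
  deg(6) = 2 (neighbors: 2, 4)

Step 2: Sum all degrees:
  2 + 3 + 3 + 4 + 4 + 2 = 18

Verification: sum of degrees = 2 * |E| = 2 * 9 = 18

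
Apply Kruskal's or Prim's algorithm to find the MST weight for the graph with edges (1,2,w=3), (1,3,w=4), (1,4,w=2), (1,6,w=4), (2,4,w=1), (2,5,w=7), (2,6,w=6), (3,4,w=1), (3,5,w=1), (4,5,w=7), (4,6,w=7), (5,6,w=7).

Apply Kruskal's algorithm (sort edges by weight, add if no cycle):

Sorted edges by weight:
  (2,4) w=1
  (3,4) w=1
  (3,5) w=1
  (1,4) w=2
  (1,2) w=3
  (1,3) w=4
  (1,6) w=4
  (2,6) w=6
  (2,5) w=7
  (4,5) w=7
  (4,6) w=7
  (5,6) w=7

Add edge (2,4) w=1 -- no cycle. Running total: 1
Add edge (3,4) w=1 -- no cycle. Running total: 2
Add edge (3,5) w=1 -- no cycle. Running total: 3
Add edge (1,4) w=2 -- no cycle. Running total: 5
Skip edge (1,2) w=3 -- would create cycle
Skip edge (1,3) w=4 -- would create cycle
Add edge (1,6) w=4 -- no cycle. Running total: 9

MST edges: (2,4,w=1), (3,4,w=1), (3,5,w=1), (1,4,w=2), (1,6,w=4)
Total MST weight: 1 + 1 + 1 + 2 + 4 = 9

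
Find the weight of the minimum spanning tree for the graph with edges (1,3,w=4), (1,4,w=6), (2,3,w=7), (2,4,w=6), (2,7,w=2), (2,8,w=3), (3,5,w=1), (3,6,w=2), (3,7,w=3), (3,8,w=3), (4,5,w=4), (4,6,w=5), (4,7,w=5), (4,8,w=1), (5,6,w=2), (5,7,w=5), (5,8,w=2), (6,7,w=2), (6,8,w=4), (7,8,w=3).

Apply Kruskal's algorithm (sort edges by weight, add if no cycle):

Sorted edges by weight:
  (3,5) w=1
  (4,8) w=1
  (2,7) w=2
  (3,6) w=2
  (5,6) w=2
  (5,8) w=2
  (6,7) w=2
  (2,8) w=3
  (3,7) w=3
  (3,8) w=3
  (7,8) w=3
  (1,3) w=4
  (4,5) w=4
  (6,8) w=4
  (4,7) w=5
  (4,6) w=5
  (5,7) w=5
  (1,4) w=6
  (2,4) w=6
  (2,3) w=7

Add edge (3,5) w=1 -- no cycle. Running total: 1
Add edge (4,8) w=1 -- no cycle. Running total: 2
Add edge (2,7) w=2 -- no cycle. Running total: 4
Add edge (3,6) w=2 -- no cycle. Running total: 6
Skip edge (5,6) w=2 -- would create cycle
Add edge (5,8) w=2 -- no cycle. Running total: 8
Add edge (6,7) w=2 -- no cycle. Running total: 10
Skip edge (2,8) w=3 -- would create cycle
Skip edge (3,7) w=3 -- would create cycle
Skip edge (3,8) w=3 -- would create cycle
Skip edge (7,8) w=3 -- would create cycle
Add edge (1,3) w=4 -- no cycle. Running total: 14

MST edges: (3,5,w=1), (4,8,w=1), (2,7,w=2), (3,6,w=2), (5,8,w=2), (6,7,w=2), (1,3,w=4)
Total MST weight: 1 + 1 + 2 + 2 + 2 + 2 + 4 = 14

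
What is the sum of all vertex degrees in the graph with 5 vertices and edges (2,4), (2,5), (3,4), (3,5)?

Step 1: Count edges incident to each vertex:
  deg(1) = 0 (neighbors: none)
  deg(2) = 2 (neighbors: 4, 5)
  deg(3) = 2 (neighbors: 4, 5)
  deg(4) = 2 (neighbors: 2, 3)
  deg(5) = 2 (neighbors: 2, 3)

Step 2: Sum all degrees:
  0 + 2 + 2 + 2 + 2 = 8

Verification: sum of degrees = 2 * |E| = 2 * 4 = 8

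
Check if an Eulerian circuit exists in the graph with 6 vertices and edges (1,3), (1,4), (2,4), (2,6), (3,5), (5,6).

Step 1: Find the degree of each vertex:
  deg(1) = 2
  deg(2) = 2
  deg(3) = 2
  deg(4) = 2
  deg(5) = 2
  deg(6) = 2

Step 2: Count vertices with odd degree:
  All vertices have even degree (0 odd-degree vertices)

Step 3: Apply Euler's theorem:
  - Eulerian circuit exists iff graph is connected and all vertices have even degree
  - Eulerian path exists iff graph is connected and has 0 or 2 odd-degree vertices

Graph is connected with 0 odd-degree vertices.
Both Eulerian circuit and Eulerian path exist.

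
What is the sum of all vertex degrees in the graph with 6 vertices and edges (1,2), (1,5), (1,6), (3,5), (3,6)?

Step 1: Count edges incident to each vertex:
  deg(1) = 3 (neighbors: 2, 5, 6)
  deg(2) = 1 (neighbors: 1)
  deg(3) = 2 (neighbors: 5, 6)
  deg(4) = 0 (neighbors: none)
  deg(5) = 2 (neighbors: 1, 3)
  deg(6) = 2 (neighbors: 1, 3)

Step 2: Sum all degrees:
  3 + 1 + 2 + 0 + 2 + 2 = 10

Verification: sum of degrees = 2 * |E| = 2 * 5 = 10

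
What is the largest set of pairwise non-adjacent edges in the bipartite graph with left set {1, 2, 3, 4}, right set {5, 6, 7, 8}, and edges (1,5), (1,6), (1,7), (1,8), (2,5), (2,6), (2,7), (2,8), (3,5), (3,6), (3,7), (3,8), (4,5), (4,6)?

Step 1: List the neighbors of each left vertex:
  1: 5, 6, 7, 8
  2: 5, 6, 7, 8
  3: 5, 6, 7, 8
  4: 5, 6

Step 2: Greedily match left vertices, then look for augmenting paths:
  Match 1 -- 8
  Match 2 -- 6
  Match 3 -- 7
  Match 4 -- 5
  No augmenting path remains.

Step 3: Verify this is maximum:
  Matching size 4 = min(|L|, |R|) = min(4, 4), which is an upper bound, so this matching is maximum.

Maximum matching: {(1,8), (2,6), (3,7), (4,5)}
Size: 4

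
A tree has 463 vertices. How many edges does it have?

A tree on n vertices always has exactly n - 1 edges.
For n = 463: edges = 463 - 1 = 462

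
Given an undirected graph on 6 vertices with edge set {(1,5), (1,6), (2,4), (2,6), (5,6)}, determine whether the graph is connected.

Step 1: Build adjacency list from edges:
  1: 5, 6
  2: 4, 6
  3: (none)
  4: 2
  5: 1, 6
  6: 1, 2, 5

Step 2: Run BFS/DFS from vertex 1:
  Visited: {1, 5, 6, 2, 4}
  Reached 5 of 6 vertices

Step 3: Only 5 of 6 vertices reached. Graph is disconnected.
Connected components: {1, 2, 4, 5, 6}, {3}
Answer: No, the graph is not connected (2 components).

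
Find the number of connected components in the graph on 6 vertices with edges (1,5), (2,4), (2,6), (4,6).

Step 1: Build adjacency list from edges:
  1: 5
  2: 4, 6
  3: (none)
  4: 2, 6
  5: 1
  6: 2, 4

Step 2: Run BFS/DFS from vertex 1:
  Visited: {1, 5}
  Reached 2 of 6 vertices

Step 3: Only 2 of 6 vertices reached. Graph is disconnected.
Connected components: {1, 5}, {2, 4, 6}, {3}
Number of connected components: 3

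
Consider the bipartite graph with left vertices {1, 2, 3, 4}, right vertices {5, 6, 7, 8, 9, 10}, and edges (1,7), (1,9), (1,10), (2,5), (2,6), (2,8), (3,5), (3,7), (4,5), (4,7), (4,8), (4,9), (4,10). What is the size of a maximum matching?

Step 1: List the neighbors of each left vertex:
  1: 7, 9, 10
  2: 5, 6, 8
  3: 5, 7
  4: 5, 7, 8, 9, 10

Step 2: Greedily match left vertices, then look for augmenting paths:
  Match 1 -- 7
  Match 2 -- 6
  Match 3 -- 5
  Match 4 -- 8
  No augmenting path remains.

Step 3: Verify this is maximum:
  Matching size 4 = min(|L|, |R|) = min(4, 6), which is an upper bound, so this matching is maximum.

Maximum matching: {(1,7), (2,6), (3,5), (4,8)}
Size: 4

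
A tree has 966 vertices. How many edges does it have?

A tree on n vertices always has exactly n - 1 edges.
For n = 966: edges = 966 - 1 = 965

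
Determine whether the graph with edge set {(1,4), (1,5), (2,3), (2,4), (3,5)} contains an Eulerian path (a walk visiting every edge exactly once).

Step 1: Find the degree of each vertex:
  deg(1) = 2
  deg(2) = 2
  deg(3) = 2
  deg(4) = 2
  deg(5) = 2

Step 2: Count vertices with odd degree:
  All vertices have even degree (0 odd-degree vertices)

Step 3: Apply Euler's theorem:
  - Eulerian circuit exists iff graph is connected and all vertices have even degree
  - Eulerian path exists iff graph is connected and has 0 or 2 odd-degree vertices

Graph is connected with 0 odd-degree vertices.
Both Eulerian circuit and Eulerian path exist.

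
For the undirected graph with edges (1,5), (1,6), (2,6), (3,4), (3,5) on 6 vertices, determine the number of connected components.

Step 1: Build adjacency list from edges:
  1: 5, 6
  2: 6
  3: 4, 5
  4: 3
  5: 1, 3
  6: 1, 2

Step 2: Run BFS/DFS from vertex 1:
  Visited: {1, 5, 6, 3, 2, 4}
  Reached 6 of 6 vertices

Step 3: All 6 vertices reached from vertex 1, so the graph is connected.
Number of connected components: 1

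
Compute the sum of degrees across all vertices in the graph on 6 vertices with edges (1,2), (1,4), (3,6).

Step 1: Count edges incident to each vertex:
  deg(1) = 2 (neighbors: 2, 4)
  deg(2) = 1 (neighbors: 1)
  deg(3) = 1 (neighbors: 6)
  deg(4) = 1 (neighbors: 1)
  deg(5) = 0 (neighbors: none)
  deg(6) = 1 (neighbors: 3)

Step 2: Sum all degrees:
  2 + 1 + 1 + 1 + 0 + 1 = 6

Verification: sum of degrees = 2 * |E| = 2 * 3 = 6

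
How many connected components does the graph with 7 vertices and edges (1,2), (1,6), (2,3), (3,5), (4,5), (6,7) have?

Step 1: Build adjacency list from edges:
  1: 2, 6
  2: 1, 3
  3: 2, 5
  4: 5
  5: 3, 4
  6: 1, 7
  7: 6

Step 2: Run BFS/DFS from vertex 1:
  Visited: {1, 2, 6, 3, 7, 5, 4}
  Reached 7 of 7 vertices

Step 3: All 7 vertices reached from vertex 1, so the graph is connected.
Number of connected components: 1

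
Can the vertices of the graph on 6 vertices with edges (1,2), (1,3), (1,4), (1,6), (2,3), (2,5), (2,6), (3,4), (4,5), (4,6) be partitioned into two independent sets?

Step 1: Attempt 2-coloring using BFS:
  Start at vertex 1, assign color 0
  Color vertex 2 with color 1 (neighbor of 1)
  Color vertex 3 with color 1 (neighbor of 1)
  Color vertex 4 with color 1 (neighbor of 1)
  Color vertex 6 with color 1 (neighbor of 1)

Step 2: Conflict found! Vertices 2 and 3 are adjacent but have the same color.
This means the graph contains an odd cycle.

The graph is NOT bipartite.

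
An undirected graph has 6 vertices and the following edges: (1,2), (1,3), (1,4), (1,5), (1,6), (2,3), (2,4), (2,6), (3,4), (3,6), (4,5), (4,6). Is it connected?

Step 1: Build adjacency list from edges:
  1: 2, 3, 4, 5, 6
  2: 1, 3, 4, 6
  3: 1, 2, 4, 6
  4: 1, 2, 3, 5, 6
  5: 1, 4
  6: 1, 2, 3, 4

Step 2: Run BFS/DFS from vertex 1:
  Visited: {1, 2, 3, 4, 5, 6}
  Reached 6 of 6 vertices

Step 3: All 6 vertices reached from vertex 1, so the graph is connected.
Answer: Yes, the graph is connected.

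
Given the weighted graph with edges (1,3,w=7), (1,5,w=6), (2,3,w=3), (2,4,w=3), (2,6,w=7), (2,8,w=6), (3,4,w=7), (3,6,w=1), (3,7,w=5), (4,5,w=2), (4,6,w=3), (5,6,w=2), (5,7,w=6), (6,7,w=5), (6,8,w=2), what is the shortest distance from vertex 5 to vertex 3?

Step 1: Build adjacency list with weights:
  1: 3(w=7), 5(w=6)
  2: 3(w=3), 4(w=3), 6(w=7), 8(w=6)
  3: 1(w=7), 2(w=3), 4(w=7), 6(w=1), 7(w=5)
  4: 2(w=3), 3(w=7), 5(w=2), 6(w=3)
  5: 1(w=6), 4(w=2), 6(w=2), 7(w=6)
  6: 2(w=7), 3(w=1), 4(w=3), 5(w=2), 7(w=5), 8(w=2)
  7: 3(w=5), 5(w=6), 6(w=5)
  8: 2(w=6), 6(w=2)

Step 2: Apply Dijkstra's algorithm from vertex 5:
  Visit vertex 5 (distance=0)
    Update dist[1] = 6
    Update dist[4] = 2
    Update dist[6] = 2
    Update dist[7] = 6
  Visit vertex 4 (distance=2)
    Update dist[2] = 5
    Update dist[3] = 9
  Visit vertex 6 (distance=2)
    Update dist[3] = 3
    Update dist[8] = 4
  Visit vertex 3 (distance=3)

Step 3: Shortest path: 5 -> 6 -> 3
Total weight: 2 + 1 = 3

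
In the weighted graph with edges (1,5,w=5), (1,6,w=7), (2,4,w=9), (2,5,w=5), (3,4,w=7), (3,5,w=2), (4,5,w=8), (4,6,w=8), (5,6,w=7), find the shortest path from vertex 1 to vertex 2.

Step 1: Build adjacency list with weights:
  1: 5(w=5), 6(w=7)
  2: 4(w=9), 5(w=5)
  3: 4(w=7), 5(w=2)
  4: 2(w=9), 3(w=7), 5(w=8), 6(w=8)
  5: 1(w=5), 2(w=5), 3(w=2), 4(w=8), 6(w=7)
  6: 1(w=7), 4(w=8), 5(w=7)

Step 2: Apply Dijkstra's algorithm from vertex 1:
  Visit vertex 1 (distance=0)
    Update dist[5] = 5
    Update dist[6] = 7
  Visit vertex 5 (distance=5)
    Update dist[2] = 10
    Update dist[3] = 7
    Update dist[4] = 13
  Visit vertex 3 (distance=7)
  Visit vertex 6 (distance=7)
  Visit vertex 2 (distance=10)

Step 3: Shortest path: 1 -> 5 -> 2
Total weight: 5 + 5 = 10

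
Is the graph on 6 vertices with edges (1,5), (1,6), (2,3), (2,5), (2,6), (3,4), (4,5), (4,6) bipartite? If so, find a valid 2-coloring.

Step 1: Attempt 2-coloring using BFS:
  Start at vertex 1, assign color 0
  Color vertex 5 with color 1 (neighbor of 1)
  Color vertex 6 with color 1 (neighbor of 1)
  Color vertex 2 with color 0 (neighbor of 5)
  Color vertex 4 with color 0 (neighbor of 5)
  Color vertex 3 with color 1 (neighbor of 2)

Step 2: 2-coloring succeeded. No conflicts found.
  Set A (color 0): {1, 2, 4}
  Set B (color 1): {3, 5, 6}

The graph is bipartite with partition {1, 2, 4}, {3, 5, 6}.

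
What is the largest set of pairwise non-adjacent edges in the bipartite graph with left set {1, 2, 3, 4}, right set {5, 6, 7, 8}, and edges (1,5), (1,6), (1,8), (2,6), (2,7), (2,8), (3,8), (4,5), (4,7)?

Step 1: List the neighbors of each left vertex:
  1: 5, 6, 8
  2: 6, 7, 8
  3: 8
  4: 5, 7

Step 2: Greedily match left vertices, then look for augmenting paths:
  Match 1 -- 5
  Match 2 -- 6
  Match 3 -- 8
  Match 4 -- 7
  No augmenting path remains.

Step 3: Verify this is maximum:
  Matching size 4 = min(|L|, |R|) = min(4, 4), which is an upper bound, so this matching is maximum.

Maximum matching: {(1,5), (2,6), (3,8), (4,7)}
Size: 4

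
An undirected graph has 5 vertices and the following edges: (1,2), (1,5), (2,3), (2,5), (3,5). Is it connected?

Step 1: Build adjacency list from edges:
  1: 2, 5
  2: 1, 3, 5
  3: 2, 5
  4: (none)
  5: 1, 2, 3

Step 2: Run BFS/DFS from vertex 1:
  Visited: {1, 2, 5, 3}
  Reached 4 of 5 vertices

Step 3: Only 4 of 5 vertices reached. Graph is disconnected.
Connected components: {1, 2, 3, 5}, {4}
Answer: No, the graph is not connected (2 components).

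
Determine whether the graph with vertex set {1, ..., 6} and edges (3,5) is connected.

Step 1: Build adjacency list from edges:
  1: (none)
  2: (none)
  3: 5
  4: (none)
  5: 3
  6: (none)

Step 2: Run BFS/DFS from vertex 1:
  Visited: {1}
  Reached 1 of 6 vertices

Step 3: Only 1 of 6 vertices reached. Graph is disconnected.
Connected components: {1}, {2}, {3, 5}, {4}, {6}
Answer: No, the graph is not connected (5 components).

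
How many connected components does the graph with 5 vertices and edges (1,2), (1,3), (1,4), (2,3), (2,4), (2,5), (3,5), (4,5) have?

Step 1: Build adjacency list from edges:
  1: 2, 3, 4
  2: 1, 3, 4, 5
  3: 1, 2, 5
  4: 1, 2, 5
  5: 2, 3, 4

Step 2: Run BFS/DFS from vertex 1:
  Visited: {1, 2, 3, 4, 5}
  Reached 5 of 5 vertices

Step 3: All 5 vertices reached from vertex 1, so the graph is connected.
Number of connected components: 1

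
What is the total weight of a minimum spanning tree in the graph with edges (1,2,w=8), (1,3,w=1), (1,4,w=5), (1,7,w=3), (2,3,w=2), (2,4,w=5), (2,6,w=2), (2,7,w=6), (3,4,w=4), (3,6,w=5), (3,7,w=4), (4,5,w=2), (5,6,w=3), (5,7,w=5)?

Apply Kruskal's algorithm (sort edges by weight, add if no cycle):

Sorted edges by weight:
  (1,3) w=1
  (2,6) w=2
  (2,3) w=2
  (4,5) w=2
  (1,7) w=3
  (5,6) w=3
  (3,7) w=4
  (3,4) w=4
  (1,4) w=5
  (2,4) w=5
  (3,6) w=5
  (5,7) w=5
  (2,7) w=6
  (1,2) w=8

Add edge (1,3) w=1 -- no cycle. Running total: 1
Add edge (2,6) w=2 -- no cycle. Running total: 3
Add edge (2,3) w=2 -- no cycle. Running total: 5
Add edge (4,5) w=2 -- no cycle. Running total: 7
Add edge (1,7) w=3 -- no cycle. Running total: 10
Add edge (5,6) w=3 -- no cycle. Running total: 13

MST edges: (1,3,w=1), (2,6,w=2), (2,3,w=2), (4,5,w=2), (1,7,w=3), (5,6,w=3)
Total MST weight: 1 + 2 + 2 + 2 + 3 + 3 = 13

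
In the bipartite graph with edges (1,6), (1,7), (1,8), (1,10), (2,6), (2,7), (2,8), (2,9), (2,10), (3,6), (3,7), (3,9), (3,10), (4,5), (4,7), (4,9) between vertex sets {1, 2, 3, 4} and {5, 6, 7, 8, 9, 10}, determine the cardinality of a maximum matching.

Step 1: List the neighbors of each left vertex:
  1: 6, 7, 8, 10
  2: 6, 7, 8, 9, 10
  3: 6, 7, 9, 10
  4: 5, 7, 9

Step 2: Greedily match left vertices, then look for augmenting paths:
  Match 1 -- 6
  Match 2 -- 7
  Match 3 -- 9
  Match 4 -- 5
  No augmenting path remains.

Step 3: Verify this is maximum:
  Matching size 4 = min(|L|, |R|) = min(4, 6), which is an upper bound, so this matching is maximum.

Maximum matching: {(1,6), (2,7), (3,9), (4,5)}
Size: 4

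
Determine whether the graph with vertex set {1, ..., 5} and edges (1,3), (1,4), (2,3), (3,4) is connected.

Step 1: Build adjacency list from edges:
  1: 3, 4
  2: 3
  3: 1, 2, 4
  4: 1, 3
  5: (none)

Step 2: Run BFS/DFS from vertex 1:
  Visited: {1, 3, 4, 2}
  Reached 4 of 5 vertices

Step 3: Only 4 of 5 vertices reached. Graph is disconnected.
Connected components: {1, 2, 3, 4}, {5}
Answer: No, the graph is not connected (2 components).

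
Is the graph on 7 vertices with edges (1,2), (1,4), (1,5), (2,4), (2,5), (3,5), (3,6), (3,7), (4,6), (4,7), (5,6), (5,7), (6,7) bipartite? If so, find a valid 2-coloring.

Step 1: Attempt 2-coloring using BFS:
  Start at vertex 1, assign color 0
  Color vertex 2 with color 1 (neighbor of 1)
  Color vertex 4 with color 1 (neighbor of 1)
  Color vertex 5 with color 1 (neighbor of 1)

Step 2: Conflict found! Vertices 2 and 4 are adjacent but have the same color.
This means the graph contains an odd cycle.

The graph is NOT bipartite.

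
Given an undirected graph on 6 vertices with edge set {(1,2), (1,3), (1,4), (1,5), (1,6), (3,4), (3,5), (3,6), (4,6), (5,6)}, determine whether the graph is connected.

Step 1: Build adjacency list from edges:
  1: 2, 3, 4, 5, 6
  2: 1
  3: 1, 4, 5, 6
  4: 1, 3, 6
  5: 1, 3, 6
  6: 1, 3, 4, 5

Step 2: Run BFS/DFS from vertex 1:
  Visited: {1, 2, 3, 4, 5, 6}
  Reached 6 of 6 vertices

Step 3: All 6 vertices reached from vertex 1, so the graph is connected.
Answer: Yes, the graph is connected.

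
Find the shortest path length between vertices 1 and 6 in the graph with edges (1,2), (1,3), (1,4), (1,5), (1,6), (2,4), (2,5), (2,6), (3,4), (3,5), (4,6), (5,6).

Step 1: Build adjacency list:
  1: 2, 3, 4, 5, 6
  2: 1, 4, 5, 6
  3: 1, 4, 5
  4: 1, 2, 3, 6
  5: 1, 2, 3, 6
  6: 1, 2, 4, 5

Step 2: BFS from vertex 1 to find shortest path to 6:
  vertex 2 reached at distance 1
  vertex 3 reached at distance 1
  vertex 4 reached at distance 1
  vertex 5 reached at distance 1
  vertex 6 reached at distance 1

Step 3: Shortest path: 1 -> 6
Path length: 1 edge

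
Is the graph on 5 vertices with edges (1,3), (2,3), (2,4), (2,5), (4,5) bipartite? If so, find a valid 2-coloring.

Step 1: Attempt 2-coloring using BFS:
  Start at vertex 1, assign color 0
  Color vertex 3 with color 1 (neighbor of 1)
  Color vertex 2 with color 0 (neighbor of 3)
  Color vertex 4 with color 1 (neighbor of 2)
  Color vertex 5 with color 1 (neighbor of 2)

Step 2: Conflict found! Vertices 4 and 5 are adjacent but have the same color.
This means the graph contains an odd cycle.

The graph is NOT bipartite.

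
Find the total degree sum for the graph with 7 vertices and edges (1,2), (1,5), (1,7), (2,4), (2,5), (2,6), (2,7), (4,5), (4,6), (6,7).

Step 1: Count edges incident to each vertex:
  deg(1) = 3 (neighbors: 2, 5, 7)
  deg(2) = 5 (neighbors: 1, 4, 5, 6, 7)
  deg(3) = 0 (neighbors: none)
  deg(4) = 3 (neighbors: 2, 5, 6)
  deg(5) = 3 (neighbors: 1, 2, 4)
  deg(6) = 3 (neighbors: 2, 4, 7)
  deg(7) = 3 (neighbors: 1, 2, 6)

Step 2: Sum all degrees:
  3 + 5 + 0 + 3 + 3 + 3 + 3 = 20

Verification: sum of degrees = 2 * |E| = 2 * 10 = 20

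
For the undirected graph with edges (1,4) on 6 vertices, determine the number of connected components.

Step 1: Build adjacency list from edges:
  1: 4
  2: (none)
  3: (none)
  4: 1
  5: (none)
  6: (none)

Step 2: Run BFS/DFS from vertex 1:
  Visited: {1, 4}
  Reached 2 of 6 vertices

Step 3: Only 2 of 6 vertices reached. Graph is disconnected.
Connected components: {1, 4}, {2}, {3}, {5}, {6}
Number of connected components: 5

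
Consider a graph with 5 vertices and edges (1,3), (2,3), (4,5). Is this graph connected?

Step 1: Build adjacency list from edges:
  1: 3
  2: 3
  3: 1, 2
  4: 5
  5: 4

Step 2: Run BFS/DFS from vertex 1:
  Visited: {1, 3, 2}
  Reached 3 of 5 vertices

Step 3: Only 3 of 5 vertices reached. Graph is disconnected.
Connected components: {1, 2, 3}, {4, 5}
Answer: No, the graph is not connected (2 components).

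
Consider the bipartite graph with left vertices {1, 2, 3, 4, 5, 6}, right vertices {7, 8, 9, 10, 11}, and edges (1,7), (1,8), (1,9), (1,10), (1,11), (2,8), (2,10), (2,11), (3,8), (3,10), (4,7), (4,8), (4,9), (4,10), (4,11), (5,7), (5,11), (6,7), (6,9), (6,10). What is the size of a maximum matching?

Step 1: List the neighbors of each left vertex:
  1: 7, 8, 9, 10, 11
  2: 8, 10, 11
  3: 8, 10
  4: 7, 8, 9, 10, 11
  5: 7, 11
  6: 7, 9, 10

Step 2: Greedily match left vertices, then look for augmenting paths:
  Match 1 -- 7
  Match 2 -- 8
  Match 3 -- 10
  Match 4 -- 9
  Match 5 -- 11
  No augmenting path remains.

Step 3: Verify this is maximum:
  Matching size 5 = min(|L|, |R|) = min(6, 5), which is an upper bound, so this matching is maximum.

Maximum matching: {(1,7), (2,8), (3,10), (4,9), (5,11)}
Size: 5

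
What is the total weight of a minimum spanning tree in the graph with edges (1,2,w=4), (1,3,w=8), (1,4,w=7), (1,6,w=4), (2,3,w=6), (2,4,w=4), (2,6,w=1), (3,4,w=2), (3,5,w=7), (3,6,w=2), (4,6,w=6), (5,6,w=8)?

Apply Kruskal's algorithm (sort edges by weight, add if no cycle):

Sorted edges by weight:
  (2,6) w=1
  (3,4) w=2
  (3,6) w=2
  (1,6) w=4
  (1,2) w=4
  (2,4) w=4
  (2,3) w=6
  (4,6) w=6
  (1,4) w=7
  (3,5) w=7
  (1,3) w=8
  (5,6) w=8

Add edge (2,6) w=1 -- no cycle. Running total: 1
Add edge (3,4) w=2 -- no cycle. Running total: 3
Add edge (3,6) w=2 -- no cycle. Running total: 5
Add edge (1,6) w=4 -- no cycle. Running total: 9
Skip edge (1,2) w=4 -- would create cycle
Skip edge (2,4) w=4 -- would create cycle
Skip edge (2,3) w=6 -- would create cycle
Skip edge (4,6) w=6 -- would create cycle
Skip edge (1,4) w=7 -- would create cycle
Add edge (3,5) w=7 -- no cycle. Running total: 16

MST edges: (2,6,w=1), (3,4,w=2), (3,6,w=2), (1,6,w=4), (3,5,w=7)
Total MST weight: 1 + 2 + 2 + 4 + 7 = 16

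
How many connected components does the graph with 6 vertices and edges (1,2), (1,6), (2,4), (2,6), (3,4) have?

Step 1: Build adjacency list from edges:
  1: 2, 6
  2: 1, 4, 6
  3: 4
  4: 2, 3
  5: (none)
  6: 1, 2

Step 2: Run BFS/DFS from vertex 1:
  Visited: {1, 2, 6, 4, 3}
  Reached 5 of 6 vertices

Step 3: Only 5 of 6 vertices reached. Graph is disconnected.
Connected components: {1, 2, 3, 4, 6}, {5}
Number of connected components: 2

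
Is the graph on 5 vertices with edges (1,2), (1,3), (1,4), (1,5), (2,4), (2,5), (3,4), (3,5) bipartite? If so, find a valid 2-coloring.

Step 1: Attempt 2-coloring using BFS:
  Start at vertex 1, assign color 0
  Color vertex 2 with color 1 (neighbor of 1)
  Color vertex 3 with color 1 (neighbor of 1)
  Color vertex 4 with color 1 (neighbor of 1)
  Color vertex 5 with color 1 (neighbor of 1)

Step 2: Conflict found! Vertices 2 and 4 are adjacent but have the same color.
This means the graph contains an odd cycle.

The graph is NOT bipartite.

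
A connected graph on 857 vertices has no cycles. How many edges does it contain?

A tree on n vertices always has exactly n - 1 edges.
For n = 857: edges = 857 - 1 = 856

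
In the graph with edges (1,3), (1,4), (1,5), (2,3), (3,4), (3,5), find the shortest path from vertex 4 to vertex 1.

Step 1: Build adjacency list:
  1: 3, 4, 5
  2: 3
  3: 1, 2, 4, 5
  4: 1, 3
  5: 1, 3

Step 2: BFS from vertex 4 to find shortest path to 1:
  vertex 1 reached at distance 1

Step 3: Shortest path: 4 -> 1
Path length: 1 edge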